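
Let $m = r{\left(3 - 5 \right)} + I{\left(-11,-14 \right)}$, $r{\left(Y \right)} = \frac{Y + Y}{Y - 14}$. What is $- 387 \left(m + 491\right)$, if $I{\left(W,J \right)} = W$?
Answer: $- \frac{743427}{4} \approx -1.8586 \cdot 10^{5}$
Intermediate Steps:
$r{\left(Y \right)} = \frac{2 Y}{-14 + Y}$
$m = - \frac{43}{4}$ ($m = \frac{2 \left(3 - 5\right)}{-14 + \left(3 - 5\right)} - 11 = 2 \left(-2\right) \frac{1}{-14 - 2} - 11 = 2 \left(-2\right) \frac{1}{-16} - 11 = 2 \left(-2\right) \left(- \frac{1}{16}\right) - 11 = \frac{1}{4} - 11 = - \frac{43}{4} \approx -10.75$)
$- 387 \left(m + 491\right) = - 387 \left(- \frac{43}{4} + 491\right) = \left(-387\right) \frac{1921}{4} = - \frac{743427}{4}$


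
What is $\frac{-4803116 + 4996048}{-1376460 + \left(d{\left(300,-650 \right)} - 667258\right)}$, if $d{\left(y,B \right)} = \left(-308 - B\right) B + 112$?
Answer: $- \frac{96466}{1132953} \approx -0.085146$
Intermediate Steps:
$d{\left(y,B \right)} = 112 + B \left(-308 - B\right)$ ($d{\left(y,B \right)} = B \left(-308 - B\right) + 112 = 112 + B \left(-308 - B\right)$)
$\frac{-4803116 + 4996048}{-1376460 + \left(d{\left(300,-650 \right)} - 667258\right)} = \frac{-4803116 + 4996048}{-1376460 - 889446} = \frac{192932}{-1376460 + \left(\left(112 - 422500 + 200200\right) - 667258\right)} = \frac{192932}{-1376460 - 889446} = \frac{192932}{-2265906} = 192932 \left(- \frac{1}{2265906}\right) = - \frac{96466}{1132953}$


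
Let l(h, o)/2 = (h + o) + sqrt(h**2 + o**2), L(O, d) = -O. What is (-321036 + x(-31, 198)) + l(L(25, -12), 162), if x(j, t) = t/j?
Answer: -9943820/31 + 2*sqrt(26869) ≈ -3.2044e+5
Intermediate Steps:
l(h, o) = 2*h + 2*o + 2*sqrt(h**2 + o**2) (l(h, o) = 2*((h + o) + sqrt(h**2 + o**2)) = 2*(h + o + sqrt(h**2 + o**2)) = 2*h + 2*o + 2*sqrt(h**2 + o**2))
(-321036 + x(-31, 198)) + l(L(25, -12), 162) = (-321036 + 198/(-31)) + (2*(-1*25) + 2*162 + 2*sqrt((-1*25)**2 + 162**2)) = (-321036 + 198*(-1/31)) + (2*(-25) + 324 + 2*sqrt((-25)**2 + 26244)) = (-321036 - 198/31) + (-50 + 324 + 2*sqrt(625 + 26244)) = -9952314/31 + (-50 + 324 + 2*sqrt(26869)) = -9952314/31 + (274 + 2*sqrt(26869)) = -9943820/31 + 2*sqrt(26869)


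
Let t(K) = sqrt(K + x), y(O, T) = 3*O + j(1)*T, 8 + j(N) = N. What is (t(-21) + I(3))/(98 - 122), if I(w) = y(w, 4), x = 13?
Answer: 19/24 - I*sqrt(2)/12 ≈ 0.79167 - 0.11785*I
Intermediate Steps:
j(N) = -8 + N
y(O, T) = -7*T + 3*O (y(O, T) = 3*O + (-8 + 1)*T = 3*O - 7*T = -7*T + 3*O)
I(w) = -28 + 3*w (I(w) = -7*4 + 3*w = -28 + 3*w)
t(K) = sqrt(13 + K) (t(K) = sqrt(K + 13) = sqrt(13 + K))
(t(-21) + I(3))/(98 - 122) = (sqrt(13 - 21) + (-28 + 3*3))/(98 - 122) = (sqrt(-8) + (-28 + 9))/(-24) = (2*I*sqrt(2) - 19)*(-1/24) = (-19 + 2*I*sqrt(2))*(-1/24) = 19/24 - I*sqrt(2)/12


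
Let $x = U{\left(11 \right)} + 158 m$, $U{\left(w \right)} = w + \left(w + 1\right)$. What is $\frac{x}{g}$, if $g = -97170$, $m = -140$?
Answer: $\frac{22097}{97170} \approx 0.22741$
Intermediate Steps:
$U{\left(w \right)} = 1 + 2 w$ ($U{\left(w \right)} = w + \left(1 + w\right) = 1 + 2 w$)
$x = -22097$ ($x = \left(1 + 2 \cdot 11\right) + 158 \left(-140\right) = \left(1 + 22\right) - 22120 = 23 - 22120 = -22097$)
$\frac{x}{g} = - \frac{22097}{-97170} = \left(-22097\right) \left(- \frac{1}{97170}\right) = \frac{22097}{97170}$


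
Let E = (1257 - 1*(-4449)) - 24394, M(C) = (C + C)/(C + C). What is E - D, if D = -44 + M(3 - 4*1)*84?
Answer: -18728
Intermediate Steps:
M(C) = 1 (M(C) = (2*C)/((2*C)) = (2*C)*(1/(2*C)) = 1)
D = 40 (D = -44 + 1*84 = -44 + 84 = 40)
E = -18688 (E = (1257 + 4449) - 24394 = 5706 - 24394 = -18688)
E - D = -18688 - 1*40 = -18688 - 40 = -18728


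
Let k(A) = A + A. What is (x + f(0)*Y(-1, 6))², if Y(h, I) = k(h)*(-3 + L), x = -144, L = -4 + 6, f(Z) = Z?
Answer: 20736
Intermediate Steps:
k(A) = 2*A
L = 2
Y(h, I) = -2*h (Y(h, I) = (2*h)*(-3 + 2) = (2*h)*(-1) = -2*h)
(x + f(0)*Y(-1, 6))² = (-144 + 0*(-2*(-1)))² = (-144 + 0*2)² = (-144 + 0)² = (-144)² = 20736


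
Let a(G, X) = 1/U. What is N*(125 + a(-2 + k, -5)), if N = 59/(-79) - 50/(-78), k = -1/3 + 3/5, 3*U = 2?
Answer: -41239/3081 ≈ -13.385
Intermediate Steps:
U = 2/3 (U = (1/3)*2 = 2/3 ≈ 0.66667)
k = 4/15 (k = -1*1/3 + 3*(1/5) = -1/3 + 3/5 = 4/15 ≈ 0.26667)
a(G, X) = 3/2 (a(G, X) = 1/(2/3) = 3/2)
N = -326/3081 (N = 59*(-1/79) - 50*(-1/78) = -59/79 + 25/39 = -326/3081 ≈ -0.10581)
N*(125 + a(-2 + k, -5)) = -326*(125 + 3/2)/3081 = -326/3081*253/2 = -41239/3081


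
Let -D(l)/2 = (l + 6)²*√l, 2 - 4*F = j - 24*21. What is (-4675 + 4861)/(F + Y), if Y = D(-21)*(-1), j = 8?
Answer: 10292/1896889 - 37200*I*√21/1896889 ≈ 0.0054257 - 0.089869*I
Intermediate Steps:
F = 249/2 (F = ½ - (8 - 24*21)/4 = ½ - (8 - 504)/4 = ½ - ¼*(-496) = ½ + 124 = 249/2 ≈ 124.50)
D(l) = -2*√l*(6 + l)² (D(l) = -2*(l + 6)²*√l = -2*(6 + l)²*√l = -2*√l*(6 + l)²)
Y = 450*I*√21 (Y = -2*√(-21)*(6 - 21)²*(-1) = -2*I*√21*(-15)²*(-1) = -2*I*√21*225*(-1) = -450*I*√21*(-1) = 450*I*√21 ≈ 2062.2*I)
(-4675 + 4861)/(F + Y) = (-4675 + 4861)/(249/2 + 450*I*√21) = 186/(249/2 + 450*I*√21)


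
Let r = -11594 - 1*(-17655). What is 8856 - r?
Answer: 2795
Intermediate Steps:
r = 6061 (r = -11594 + 17655 = 6061)
8856 - r = 8856 - 1*6061 = 8856 - 6061 = 2795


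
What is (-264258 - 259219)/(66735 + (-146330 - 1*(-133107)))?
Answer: -523477/53512 ≈ -9.7824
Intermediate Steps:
(-264258 - 259219)/(66735 + (-146330 - 1*(-133107))) = -523477/(66735 + (-146330 + 133107)) = -523477/(66735 - 13223) = -523477/53512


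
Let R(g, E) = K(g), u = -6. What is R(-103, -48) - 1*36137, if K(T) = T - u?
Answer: -36234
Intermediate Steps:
K(T) = 6 + T (K(T) = T - 1*(-6) = T + 6 = 6 + T)
R(g, E) = 6 + g
R(-103, -48) - 1*36137 = (6 - 103) - 1*36137 = -97 - 36137 = -36234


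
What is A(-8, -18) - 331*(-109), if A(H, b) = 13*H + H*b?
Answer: 36119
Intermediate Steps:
A(-8, -18) - 331*(-109) = -8*(13 - 18) - 331*(-109) = -8*(-5) + 36079 = 40 + 36079 = 36119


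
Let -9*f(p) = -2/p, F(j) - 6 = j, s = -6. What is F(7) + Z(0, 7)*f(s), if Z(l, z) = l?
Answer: 13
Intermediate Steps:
F(j) = 6 + j
f(p) = 2/(9*p) (f(p) = -(-2)/(9*p) = 2/(9*p))
F(7) + Z(0, 7)*f(s) = (6 + 7) + 0*((2/9)/(-6)) = 13 + 0*((2/9)*(-1/6)) = 13 + 0*(-1/27) = 13 + 0 = 13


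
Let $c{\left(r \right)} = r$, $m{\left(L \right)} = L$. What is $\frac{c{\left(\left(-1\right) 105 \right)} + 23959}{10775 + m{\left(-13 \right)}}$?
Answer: $\frac{11927}{5381} \approx 2.2165$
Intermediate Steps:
$\frac{c{\left(\left(-1\right) 105 \right)} + 23959}{10775 + m{\left(-13 \right)}} = \frac{\left(-1\right) 105 + 23959}{10775 - 13} = \frac{-105 + 23959}{10762} = 23854 \cdot \frac{1}{10762} = \frac{11927}{5381}$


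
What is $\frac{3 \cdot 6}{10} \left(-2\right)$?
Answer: $- \frac{18}{5} \approx -3.6$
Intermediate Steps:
$\frac{3 \cdot 6}{10} \left(-2\right) = 18 \cdot \frac{1}{10} \left(-2\right) = \frac{9}{5} \left(-2\right) = - \frac{18}{5}$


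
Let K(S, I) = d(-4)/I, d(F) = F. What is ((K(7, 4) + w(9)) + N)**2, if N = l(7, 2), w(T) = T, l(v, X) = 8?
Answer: 256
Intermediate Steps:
N = 8
K(S, I) = -4/I
((K(7, 4) + w(9)) + N)**2 = ((-4/4 + 9) + 8)**2 = ((-4*1/4 + 9) + 8)**2 = ((-1 + 9) + 8)**2 = (8 + 8)**2 = 16**2 = 256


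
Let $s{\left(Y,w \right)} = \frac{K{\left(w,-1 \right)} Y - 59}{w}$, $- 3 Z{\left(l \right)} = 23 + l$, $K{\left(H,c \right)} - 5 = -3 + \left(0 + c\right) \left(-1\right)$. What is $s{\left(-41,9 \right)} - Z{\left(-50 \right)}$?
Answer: $- \frac{263}{9} \approx -29.222$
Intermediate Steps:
$K{\left(H,c \right)} = 2 - c$ ($K{\left(H,c \right)} = 5 + \left(-3 + \left(0 + c\right) \left(-1\right)\right) = 5 + \left(-3 + c \left(-1\right)\right) = 5 - \left(3 + c\right) = 2 - c$)
$Z{\left(l \right)} = - \frac{23}{3} - \frac{l}{3}$ ($Z{\left(l \right)} = - \frac{23 + l}{3} = - \frac{23}{3} - \frac{l}{3}$)
$s{\left(Y,w \right)} = \frac{-59 + 3 Y}{w}$ ($s{\left(Y,w \right)} = \frac{\left(2 - -1\right) Y - 59}{w} = \frac{\left(2 + 1\right) Y - 59}{w} = \frac{3 Y - 59}{w} = \frac{-59 + 3 Y}{w}$)
$s{\left(-41,9 \right)} - Z{\left(-50 \right)} = \frac{-59 + 3 \left(-41\right)}{9} - \left(- \frac{23}{3} - - \frac{50}{3}\right) = \frac{-59 - 123}{9} - \left(- \frac{23}{3} + \frac{50}{3}\right) = \frac{1}{9} \left(-182\right) - 9 = - \frac{182}{9} - 9 = - \frac{263}{9}$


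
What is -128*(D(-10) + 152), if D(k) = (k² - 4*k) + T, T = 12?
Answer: -38912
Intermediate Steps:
D(k) = 12 + k² - 4*k (D(k) = (k² - 4*k) + 12 = 12 + k² - 4*k)
-128*(D(-10) + 152) = -128*((12 + (-10)² - 4*(-10)) + 152) = -128*((12 + 100 + 40) + 152) = -128*(152 + 152) = -128*304 = -38912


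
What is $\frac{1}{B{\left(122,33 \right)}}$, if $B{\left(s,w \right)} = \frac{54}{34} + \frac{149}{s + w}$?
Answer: $\frac{2635}{6718} \approx 0.39223$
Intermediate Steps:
$B{\left(s,w \right)} = \frac{27}{17} + \frac{149}{s + w}$ ($B{\left(s,w \right)} = 54 \cdot \frac{1}{34} + \frac{149}{s + w} = \frac{27}{17} + \frac{149}{s + w}$)
$\frac{1}{B{\left(122,33 \right)}} = \frac{1}{\frac{1}{17} \frac{1}{122 + 33} \left(2533 + 27 \cdot 122 + 27 \cdot 33\right)} = \frac{1}{\frac{1}{17} \cdot \frac{1}{155} \left(2533 + 3294 + 891\right)} = \frac{1}{\frac{1}{17} \cdot \frac{1}{155} \cdot 6718} = \frac{1}{\frac{6718}{2635}} = \frac{2635}{6718}$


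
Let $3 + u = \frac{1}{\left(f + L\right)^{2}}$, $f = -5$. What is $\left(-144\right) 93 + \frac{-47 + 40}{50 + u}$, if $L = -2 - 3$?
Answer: $- \frac{62956492}{4701} \approx -13392.0$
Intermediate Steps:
$L = -5$ ($L = -2 - 3 = -5$)
$u = - \frac{299}{100}$ ($u = -3 + \frac{1}{\left(-5 - 5\right)^{2}} = -3 + \frac{1}{\left(-10\right)^{2}} = -3 + \frac{1}{100} = - \frac{299}{100} \approx -2.99$)
$\left(-144\right) 93 + \frac{-47 + 40}{50 + u} = \left(-144\right) 93 + \frac{-47 + 40}{50 - \frac{299}{100}} = -13392 - \frac{7}{\frac{4701}{100}} = -13392 - \frac{700}{4701} = - \frac{62956492}{4701}$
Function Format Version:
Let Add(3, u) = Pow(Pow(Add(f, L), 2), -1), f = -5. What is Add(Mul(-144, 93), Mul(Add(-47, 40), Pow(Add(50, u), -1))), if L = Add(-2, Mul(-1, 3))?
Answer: Rational(-62956492, 4701) ≈ -13392.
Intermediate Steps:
L = -5 (L = Add(-2, -3) = -5)
u = Rational(-299, 100) (u = Add(-3, Pow(Pow(Add(-5, -5), 2), -1)) = Add(-3, Pow(Pow(-10, 2), -1)) = Add(-3, Pow(100, -1)) = Add(-3, Rational(1, 100)) = Rational(-299, 100) ≈ -2.9900)
Add(Mul(-144, 93), Mul(Add(-47, 40), Pow(Add(50, u), -1))) = Add(Mul(-144, 93), Mul(Add(-47, 40), Pow(Add(50, Rational(-299, 100)), -1))) = Add(-13392, Mul(-7, Pow(Rational(4701, 100), -1))) = Add(-13392, Mul(-7, Rational(100, 4701))) = Add(-13392, Rational(-700, 4701)) = Rational(-62956492, 4701)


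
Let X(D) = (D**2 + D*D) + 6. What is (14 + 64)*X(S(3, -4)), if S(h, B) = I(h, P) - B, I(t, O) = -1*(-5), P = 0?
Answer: 13104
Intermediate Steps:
I(t, O) = 5
S(h, B) = 5 - B
X(D) = 6 + 2*D**2 (X(D) = (D**2 + D**2) + 6 = 2*D**2 + 6 = 6 + 2*D**2)
(14 + 64)*X(S(3, -4)) = (14 + 64)*(6 + 2*(5 - 1*(-4))**2) = 78*(6 + 2*(5 + 4)**2) = 78*(6 + 2*9**2) = 78*(6 + 2*81) = 78*(6 + 162) = 78*168 = 13104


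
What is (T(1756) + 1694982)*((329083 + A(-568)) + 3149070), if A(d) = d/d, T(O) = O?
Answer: 5901516061652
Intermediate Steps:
A(d) = 1
(T(1756) + 1694982)*((329083 + A(-568)) + 3149070) = (1756 + 1694982)*((329083 + 1) + 3149070) = 1696738*(329084 + 3149070) = 1696738*3478154 = 5901516061652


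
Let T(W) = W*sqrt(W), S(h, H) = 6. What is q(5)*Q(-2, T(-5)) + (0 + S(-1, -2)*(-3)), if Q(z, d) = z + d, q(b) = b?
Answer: -28 - 25*I*sqrt(5) ≈ -28.0 - 55.902*I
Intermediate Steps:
T(W) = W**(3/2)
Q(z, d) = d + z
q(5)*Q(-2, T(-5)) + (0 + S(-1, -2)*(-3)) = 5*((-5)**(3/2) - 2) + (0 + 6*(-3)) = 5*(-5*I*sqrt(5) - 2) + (0 - 18) = 5*(-2 - 5*I*sqrt(5)) - 18 = (-10 - 25*I*sqrt(5)) - 18 = -28 - 25*I*sqrt(5)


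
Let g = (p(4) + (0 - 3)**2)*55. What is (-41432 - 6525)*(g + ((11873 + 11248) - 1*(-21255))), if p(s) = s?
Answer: -2162429087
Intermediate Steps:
g = 715 (g = (4 + (0 - 3)**2)*55 = (4 + (-3)**2)*55 = (4 + 9)*55 = 13*55 = 715)
(-41432 - 6525)*(g + ((11873 + 11248) - 1*(-21255))) = (-41432 - 6525)*(715 + ((11873 + 11248) - 1*(-21255))) = -47957*(715 + (23121 + 21255)) = -47957*(715 + 44376) = -47957*45091 = -2162429087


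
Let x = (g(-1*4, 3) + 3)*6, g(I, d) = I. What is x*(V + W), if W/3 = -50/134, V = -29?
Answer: 12108/67 ≈ 180.72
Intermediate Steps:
W = -75/67 (W = 3*(-50/134) = 3*(-50*1/134) = 3*(-25/67) = -75/67 ≈ -1.1194)
x = -6 (x = (-1*4 + 3)*6 = (-4 + 3)*6 = -1*6 = -6)
x*(V + W) = -6*(-29 - 75/67) = -6*(-2018/67) = 12108/67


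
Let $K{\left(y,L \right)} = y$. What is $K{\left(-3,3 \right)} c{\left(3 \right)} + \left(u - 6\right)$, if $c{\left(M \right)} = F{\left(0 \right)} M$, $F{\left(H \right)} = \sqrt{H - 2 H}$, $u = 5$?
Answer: $-1$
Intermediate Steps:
$F{\left(H \right)} = \sqrt{- H}$
$c{\left(M \right)} = 0$ ($c{\left(M \right)} = \sqrt{\left(-1\right) 0} M = \sqrt{0} M = 0 M = 0$)
$K{\left(-3,3 \right)} c{\left(3 \right)} + \left(u - 6\right) = \left(-3\right) 0 + \left(5 - 6\right) = 0 + \left(5 - 6\right) = 0 - 1 = -1$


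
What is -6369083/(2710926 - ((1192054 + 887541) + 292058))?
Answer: -6369083/339273 ≈ -18.773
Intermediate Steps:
-6369083/(2710926 - ((1192054 + 887541) + 292058)) = -6369083/(2710926 - (2079595 + 292058)) = -6369083/(2710926 - 1*2371653) = -6369083/(2710926 - 2371653) = -6369083/339273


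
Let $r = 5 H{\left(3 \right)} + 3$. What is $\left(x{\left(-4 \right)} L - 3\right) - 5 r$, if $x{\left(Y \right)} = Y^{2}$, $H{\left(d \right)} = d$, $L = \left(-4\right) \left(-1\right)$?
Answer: $-29$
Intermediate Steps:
$L = 4$
$r = 18$ ($r = 5 \cdot 3 + 3 = 15 + 3 = 18$)
$\left(x{\left(-4 \right)} L - 3\right) - 5 r = \left(\left(-4\right)^{2} \cdot 4 - 3\right) - 90 = \left(16 \cdot 4 - 3\right) - 90 = \left(64 - 3\right) - 90 = 61 - 90 = -29$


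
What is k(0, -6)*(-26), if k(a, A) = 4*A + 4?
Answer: 520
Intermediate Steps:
k(a, A) = 4 + 4*A
k(0, -6)*(-26) = (4 + 4*(-6))*(-26) = (4 - 24)*(-26) = -20*(-26) = 520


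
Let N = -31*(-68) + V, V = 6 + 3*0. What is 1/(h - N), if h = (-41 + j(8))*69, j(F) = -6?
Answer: -1/5357 ≈ -0.00018667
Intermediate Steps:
V = 6 (V = 6 + 0 = 6)
h = -3243 (h = (-41 - 6)*69 = -47*69 = -3243)
N = 2114 (N = -31*(-68) + 6 = 2108 + 6 = 2114)
1/(h - N) = 1/(-3243 - 1*2114) = 1/(-3243 - 2114) = 1/(-5357) = -1/5357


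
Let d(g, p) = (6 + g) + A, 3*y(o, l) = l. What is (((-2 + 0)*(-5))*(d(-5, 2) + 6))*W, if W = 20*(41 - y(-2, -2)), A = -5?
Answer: 50000/3 ≈ 16667.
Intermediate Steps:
y(o, l) = l/3
d(g, p) = 1 + g (d(g, p) = (6 + g) - 5 = 1 + g)
W = 2500/3 (W = 20*(41 - (-2)/3) = 20*(41 - 1*(-⅔)) = 20*(41 + ⅔) = 20*(125/3) = 2500/3 ≈ 833.33)
(((-2 + 0)*(-5))*(d(-5, 2) + 6))*W = (((-2 + 0)*(-5))*((1 - 5) + 6))*(2500/3) = ((-2*(-5))*(-4 + 6))*(2500/3) = (10*2)*(2500/3) = 20*(2500/3) = 50000/3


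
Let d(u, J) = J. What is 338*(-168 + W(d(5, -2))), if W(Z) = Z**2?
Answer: -55432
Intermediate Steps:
338*(-168 + W(d(5, -2))) = 338*(-168 + (-2)**2) = 338*(-168 + 4) = 338*(-164) = -55432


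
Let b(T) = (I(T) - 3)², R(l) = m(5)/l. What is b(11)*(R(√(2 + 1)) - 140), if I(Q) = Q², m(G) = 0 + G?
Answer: -1949360 + 69620*√3/3 ≈ -1.9092e+6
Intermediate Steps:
m(G) = G
R(l) = 5/l
b(T) = (-3 + T²)² (b(T) = (T² - 3)² = (-3 + T²)²)
b(11)*(R(√(2 + 1)) - 140) = (-3 + 11²)²*(5/(√(2 + 1)) - 140) = (-3 + 121)²*(5/(√3) - 140) = 118²*(5*(√3/3) - 140) = 13924*(5*√3/3 - 140) = 13924*(-140 + 5*√3/3) = -1949360 + 69620*√3/3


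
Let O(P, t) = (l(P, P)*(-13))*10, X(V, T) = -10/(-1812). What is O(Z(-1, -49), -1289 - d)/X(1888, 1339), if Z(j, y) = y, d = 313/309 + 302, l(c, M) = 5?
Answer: -117780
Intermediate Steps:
d = 93631/309 (d = 313*(1/309) + 302 = 313/309 + 302 = 93631/309 ≈ 303.01)
X(V, T) = 5/906 (X(V, T) = -10*(-1/1812) = 5/906)
O(P, t) = -650 (O(P, t) = (5*(-13))*10 = -65*10 = -650)
O(Z(-1, -49), -1289 - d)/X(1888, 1339) = -650/5/906 = -650*906/5 = -117780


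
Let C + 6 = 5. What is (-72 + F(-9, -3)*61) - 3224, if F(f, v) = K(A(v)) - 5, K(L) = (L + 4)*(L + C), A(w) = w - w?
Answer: -3845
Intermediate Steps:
C = -1 (C = -6 + 5 = -1)
A(w) = 0
K(L) = (-1 + L)*(4 + L) (K(L) = (L + 4)*(L - 1) = (4 + L)*(-1 + L) = (-1 + L)*(4 + L))
F(f, v) = -9 (F(f, v) = (-4 + 0**2 + 3*0) - 5 = (-4 + 0 + 0) - 5 = -4 - 5 = -9)
(-72 + F(-9, -3)*61) - 3224 = (-72 - 9*61) - 3224 = (-72 - 549) - 3224 = -621 - 3224 = -3845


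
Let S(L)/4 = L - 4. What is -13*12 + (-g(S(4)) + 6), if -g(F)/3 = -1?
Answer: -153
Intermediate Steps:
S(L) = -16 + 4*L (S(L) = 4*(L - 4) = 4*(-4 + L) = -16 + 4*L)
g(F) = 3 (g(F) = -3*(-1) = 3)
-13*12 + (-g(S(4)) + 6) = -13*12 + (-1*3 + 6) = -156 + (-3 + 6) = -156 + 3 = -153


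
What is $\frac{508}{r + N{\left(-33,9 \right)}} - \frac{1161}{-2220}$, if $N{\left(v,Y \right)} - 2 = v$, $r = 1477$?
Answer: $\frac{467761}{535020} \approx 0.87429$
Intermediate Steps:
$N{\left(v,Y \right)} = 2 + v$
$\frac{508}{r + N{\left(-33,9 \right)}} - \frac{1161}{-2220} = \frac{508}{1477 + \left(2 - 33\right)} - \frac{1161}{-2220} = \frac{508}{1477 - 31} - - \frac{387}{740} = \frac{508}{1446} + \frac{387}{740} = 508 \cdot \frac{1}{1446} + \frac{387}{740} = \frac{254}{723} + \frac{387}{740} = \frac{467761}{535020}$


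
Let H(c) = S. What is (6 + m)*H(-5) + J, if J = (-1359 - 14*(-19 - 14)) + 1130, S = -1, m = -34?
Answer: 261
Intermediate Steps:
H(c) = -1
J = 233 (J = (-1359 - 14*(-33)) + 1130 = (-1359 + 462) + 1130 = -897 + 1130 = 233)
(6 + m)*H(-5) + J = (6 - 34)*(-1) + 233 = -28*(-1) + 233 = 28 + 233 = 261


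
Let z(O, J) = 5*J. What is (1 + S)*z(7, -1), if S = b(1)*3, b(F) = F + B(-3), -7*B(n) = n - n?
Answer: -20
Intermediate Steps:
B(n) = 0 (B(n) = -(n - n)/7 = -1/7*0 = 0)
b(F) = F (b(F) = F + 0 = F)
S = 3 (S = 1*3 = 3)
(1 + S)*z(7, -1) = (1 + 3)*(5*(-1)) = 4*(-5) = -20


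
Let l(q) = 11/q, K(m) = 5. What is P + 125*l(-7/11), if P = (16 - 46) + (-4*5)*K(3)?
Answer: -16035/7 ≈ -2290.7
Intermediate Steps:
P = -130 (P = (16 - 46) - 4*5*5 = -30 - 20*5 = -30 - 100 = -130)
P + 125*l(-7/11) = -130 + 125*(11/((-7/11))) = -130 + 125*(11/((-7*1/11))) = -130 + 125*(11/(-7/11)) = -130 + 125*(11*(-11/7)) = -130 + 125*(-121/7) = -130 - 15125/7 = -16035/7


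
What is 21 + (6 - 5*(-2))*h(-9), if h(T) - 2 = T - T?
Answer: 53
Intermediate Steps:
h(T) = 2 (h(T) = 2 + (T - T) = 2 + 0 = 2)
21 + (6 - 5*(-2))*h(-9) = 21 + (6 - 5*(-2))*2 = 21 + (6 + 10)*2 = 21 + 16*2 = 21 + 32 = 53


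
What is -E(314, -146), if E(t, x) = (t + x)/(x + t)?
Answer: -1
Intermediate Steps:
E(t, x) = 1 (E(t, x) = (t + x)/(t + x) = 1)
-E(314, -146) = -1*1 = -1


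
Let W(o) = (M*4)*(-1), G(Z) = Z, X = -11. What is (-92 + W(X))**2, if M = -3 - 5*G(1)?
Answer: 3600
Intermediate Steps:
M = -8 (M = -3 - 5*1 = -3 - 5 = -8)
W(o) = 32 (W(o) = -8*4*(-1) = -32*(-1) = 32)
(-92 + W(X))**2 = (-92 + 32)**2 = (-60)**2 = 3600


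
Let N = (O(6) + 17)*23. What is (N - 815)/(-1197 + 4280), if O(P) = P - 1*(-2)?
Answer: -240/3083 ≈ -0.077846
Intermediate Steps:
O(P) = 2 + P (O(P) = P + 2 = 2 + P)
N = 575 (N = ((2 + 6) + 17)*23 = (8 + 17)*23 = 25*23 = 575)
(N - 815)/(-1197 + 4280) = (575 - 815)/(-1197 + 4280) = -240/3083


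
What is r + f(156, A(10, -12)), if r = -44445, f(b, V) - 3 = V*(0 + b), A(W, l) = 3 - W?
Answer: -45534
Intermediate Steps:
f(b, V) = 3 + V*b (f(b, V) = 3 + V*(0 + b) = 3 + V*b)
r + f(156, A(10, -12)) = -44445 + (3 + (3 - 1*10)*156) = -44445 + (3 + (3 - 10)*156) = -44445 + (3 - 7*156) = -44445 + (3 - 1092) = -44445 - 1089 = -45534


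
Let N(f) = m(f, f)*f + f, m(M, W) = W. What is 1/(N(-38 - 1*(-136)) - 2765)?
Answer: 1/6937 ≈ 0.00014415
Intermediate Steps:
N(f) = f + f² (N(f) = f*f + f = f² + f = f + f²)
1/(N(-38 - 1*(-136)) - 2765) = 1/((-38 - 1*(-136))*(1 + (-38 - 1*(-136))) - 2765) = 1/((-38 + 136)*(1 + (-38 + 136)) - 2765) = 1/(98*(1 + 98) - 2765) = 1/(98*99 - 2765) = 1/(9702 - 2765) = 1/6937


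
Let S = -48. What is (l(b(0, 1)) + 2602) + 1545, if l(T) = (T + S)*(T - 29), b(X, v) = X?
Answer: 5539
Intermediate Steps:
l(T) = (-48 + T)*(-29 + T) (l(T) = (T - 48)*(T - 29) = (-48 + T)*(-29 + T))
(l(b(0, 1)) + 2602) + 1545 = ((1392 + 0**2 - 77*0) + 2602) + 1545 = ((1392 + 0 + 0) + 2602) + 1545 = (1392 + 2602) + 1545 = 3994 + 1545 = 5539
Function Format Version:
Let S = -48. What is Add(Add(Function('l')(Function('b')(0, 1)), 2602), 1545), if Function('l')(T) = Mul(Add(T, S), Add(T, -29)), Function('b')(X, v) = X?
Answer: 5539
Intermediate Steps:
Function('l')(T) = Mul(Add(-48, T), Add(-29, T)) (Function('l')(T) = Mul(Add(T, -48), Add(T, -29)) = Mul(Add(-48, T), Add(-29, T)))
Add(Add(Function('l')(Function('b')(0, 1)), 2602), 1545) = Add(Add(Add(1392, Pow(0, 2), Mul(-77, 0)), 2602), 1545) = Add(Add(Add(1392, 0, 0), 2602), 1545) = Add(Add(1392, 2602), 1545) = Add(3994, 1545) = 5539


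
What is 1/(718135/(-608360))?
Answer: -121672/143627 ≈ -0.84714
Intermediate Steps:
1/(718135/(-608360)) = 1/(718135*(-1/608360)) = 1/(-143627/121672) = -121672/143627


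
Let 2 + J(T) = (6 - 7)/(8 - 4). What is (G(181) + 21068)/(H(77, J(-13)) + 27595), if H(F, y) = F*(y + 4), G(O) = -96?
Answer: 83888/110919 ≈ 0.75630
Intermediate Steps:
J(T) = -9/4 (J(T) = -2 + (6 - 7)/(8 - 4) = -2 - 1/4 = -2 - 1*¼ = -2 - ¼ = -9/4)
H(F, y) = F*(4 + y)
(G(181) + 21068)/(H(77, J(-13)) + 27595) = (-96 + 21068)/(77*(4 - 9/4) + 27595) = 20972/(77*(7/4) + 27595) = 20972/(539/4 + 27595) = 20972/(110919/4) = 20972*(4/110919) = 83888/110919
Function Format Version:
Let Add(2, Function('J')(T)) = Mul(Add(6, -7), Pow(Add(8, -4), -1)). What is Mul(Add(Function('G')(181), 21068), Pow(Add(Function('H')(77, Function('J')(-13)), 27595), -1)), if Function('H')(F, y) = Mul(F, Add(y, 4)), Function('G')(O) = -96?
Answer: Rational(83888, 110919) ≈ 0.75630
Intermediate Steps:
Function('J')(T) = Rational(-9, 4) (Function('J')(T) = Add(-2, Mul(Add(6, -7), Pow(Add(8, -4), -1))) = Add(-2, Mul(-1, Pow(4, -1))) = Add(-2, Mul(-1, Rational(1, 4))) = Add(-2, Rational(-1, 4)) = Rational(-9, 4))
Function('H')(F, y) = Mul(F, Add(4, y))
Mul(Add(Function('G')(181), 21068), Pow(Add(Function('H')(77, Function('J')(-13)), 27595), -1)) = Mul(Add(-96, 21068), Pow(Add(Mul(77, Add(4, Rational(-9, 4))), 27595), -1)) = Mul(20972, Pow(Add(Mul(77, Rational(7, 4)), 27595), -1)) = Mul(20972, Pow(Add(Rational(539, 4), 27595), -1)) = Mul(20972, Pow(Rational(110919, 4), -1)) = Mul(20972, Rational(4, 110919)) = Rational(83888, 110919)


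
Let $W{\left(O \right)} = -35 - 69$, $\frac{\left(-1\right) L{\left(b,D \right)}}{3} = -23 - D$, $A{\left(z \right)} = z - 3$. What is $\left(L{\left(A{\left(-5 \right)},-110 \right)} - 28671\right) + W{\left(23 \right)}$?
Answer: $-29036$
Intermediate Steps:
$A{\left(z \right)} = -3 + z$ ($A{\left(z \right)} = z - 3 = -3 + z$)
$L{\left(b,D \right)} = 69 + 3 D$ ($L{\left(b,D \right)} = - 3 \left(-23 - D\right) = 69 + 3 D$)
$W{\left(O \right)} = -104$ ($W{\left(O \right)} = -35 - 69 = -104$)
$\left(L{\left(A{\left(-5 \right)},-110 \right)} - 28671\right) + W{\left(23 \right)} = \left(\left(69 + 3 \left(-110\right)\right) - 28671\right) - 104 = \left(\left(69 - 330\right) - 28671\right) - 104 = \left(-261 - 28671\right) - 104 = -28932 - 104 = -29036$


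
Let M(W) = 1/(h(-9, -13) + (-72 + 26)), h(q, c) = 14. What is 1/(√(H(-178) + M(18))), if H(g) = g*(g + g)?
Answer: 4*√162222/405555 ≈ 0.0039725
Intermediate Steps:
M(W) = -1/32 (M(W) = 1/(14 + (-72 + 26)) = 1/(14 - 46) = 1/(-32) = -1/32)
H(g) = 2*g² (H(g) = g*(2*g) = 2*g²)
1/(√(H(-178) + M(18))) = 1/(√(2*(-178)² - 1/32)) = 1/(√(2*31684 - 1/32)) = 1/(√(63368 - 1/32)) = 1/(√(2027775/32)) = 1/(5*√162222/8) = 4*√162222/405555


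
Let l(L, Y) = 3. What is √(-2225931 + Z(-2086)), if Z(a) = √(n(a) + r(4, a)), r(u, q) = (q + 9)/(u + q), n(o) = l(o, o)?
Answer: √(-9648796528044 + 2082*√17328486)/2082 ≈ 1492.0*I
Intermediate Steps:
n(o) = 3
r(u, q) = (9 + q)/(q + u)
Z(a) = √(3 + (9 + a)/(4 + a)) (Z(a) = √(3 + (9 + a)/(a + 4)) = √(3 + (9 + a)/(4 + a)))
√(-2225931 + Z(-2086)) = √(-2225931 + √((21 + 4*(-2086))/(4 - 2086))) = √(-2225931 + √((21 - 8344)/(-2082))) = √(-2225931 + √(-1/2082*(-8323))) = √(-2225931 + √(8323/2082)) = √(-2225931 + √17328486/2082)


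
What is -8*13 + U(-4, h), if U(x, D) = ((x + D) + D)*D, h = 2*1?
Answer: -104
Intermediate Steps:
h = 2
U(x, D) = D*(x + 2*D) (U(x, D) = ((D + x) + D)*D = (x + 2*D)*D = D*(x + 2*D))
-8*13 + U(-4, h) = -8*13 + 2*(-4 + 2*2) = -104 + 2*(-4 + 4) = -104 + 2*0 = -104 + 0 = -104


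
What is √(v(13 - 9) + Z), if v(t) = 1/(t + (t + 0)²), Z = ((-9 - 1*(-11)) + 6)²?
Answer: √6405/10 ≈ 8.0031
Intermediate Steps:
Z = 64 (Z = ((-9 + 11) + 6)² = (2 + 6)² = 8² = 64)
v(t) = 1/(t + t²)
√(v(13 - 9) + Z) = √(1/((13 - 9)*(1 + (13 - 9))) + 64) = √(1/(4*(1 + 4)) + 64) = √((¼)/5 + 64) = √((¼)*(⅕) + 64) = √(1/20 + 64) = √(1281/20) = √6405/10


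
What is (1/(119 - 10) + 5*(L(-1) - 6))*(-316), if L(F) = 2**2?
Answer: 344124/109 ≈ 3157.1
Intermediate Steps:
L(F) = 4
(1/(119 - 10) + 5*(L(-1) - 6))*(-316) = (1/(119 - 10) + 5*(4 - 6))*(-316) = (1/109 + 5*(-2))*(-316) = (1/109 - 10)*(-316) = -1089/109*(-316) = 344124/109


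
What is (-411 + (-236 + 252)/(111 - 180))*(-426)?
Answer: 4029250/23 ≈ 1.7518e+5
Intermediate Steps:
(-411 + (-236 + 252)/(111 - 180))*(-426) = (-411 + 16/(-69))*(-426) = (-411 + 16*(-1/69))*(-426) = (-411 - 16/69)*(-426) = -28375/69*(-426) = 4029250/23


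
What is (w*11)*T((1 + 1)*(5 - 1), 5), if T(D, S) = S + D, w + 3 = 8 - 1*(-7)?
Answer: 1716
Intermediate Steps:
w = 12 (w = -3 + (8 - 1*(-7)) = -3 + (8 + 7) = -3 + 15 = 12)
T(D, S) = D + S
(w*11)*T((1 + 1)*(5 - 1), 5) = (12*11)*((1 + 1)*(5 - 1) + 5) = 132*(2*4 + 5) = 132*(8 + 5) = 132*13 = 1716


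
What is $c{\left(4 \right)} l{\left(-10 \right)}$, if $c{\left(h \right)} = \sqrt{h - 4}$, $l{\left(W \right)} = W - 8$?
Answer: $0$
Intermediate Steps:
$l{\left(W \right)} = -8 + W$
$c{\left(h \right)} = \sqrt{-4 + h}$ ($c{\left(h \right)} = \sqrt{h - 4} = \sqrt{-4 + h}$)
$c{\left(4 \right)} l{\left(-10 \right)} = \sqrt{-4 + 4} \left(-8 - 10\right) = \sqrt{0} \left(-18\right) = 0 \left(-18\right) = 0$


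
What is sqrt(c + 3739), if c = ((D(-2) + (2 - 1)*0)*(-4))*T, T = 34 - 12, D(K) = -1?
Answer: sqrt(3827) ≈ 61.863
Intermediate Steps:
T = 22
c = 88 (c = ((-1 + (2 - 1)*0)*(-4))*22 = ((-1 + 1*0)*(-4))*22 = ((-1 + 0)*(-4))*22 = -1*(-4)*22 = 4*22 = 88)
sqrt(c + 3739) = sqrt(88 + 3739) = sqrt(3827)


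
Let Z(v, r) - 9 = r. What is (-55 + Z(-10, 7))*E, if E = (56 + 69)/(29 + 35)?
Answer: -4875/64 ≈ -76.172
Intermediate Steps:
Z(v, r) = 9 + r
E = 125/64 ≈ 1.9531
(-55 + Z(-10, 7))*E = (-55 + (9 + 7))*(125/64) = (-55 + 16)*(125/64) = -39*125/64 = -4875/64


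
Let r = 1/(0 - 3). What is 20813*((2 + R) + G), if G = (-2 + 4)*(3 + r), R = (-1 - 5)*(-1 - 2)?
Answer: 1581788/3 ≈ 5.2726e+5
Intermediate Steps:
r = -1/3 (r = 1/(-3) = -1/3 ≈ -0.33333)
R = 18 (R = -6*(-3) = 18)
G = 16/3 (G = (-2 + 4)*(3 - 1/3) = 2*(8/3) = 16/3 ≈ 5.3333)
20813*((2 + R) + G) = 20813*((2 + 18) + 16/3) = 20813*(20 + 16/3) = 20813*(76/3) = 1581788/3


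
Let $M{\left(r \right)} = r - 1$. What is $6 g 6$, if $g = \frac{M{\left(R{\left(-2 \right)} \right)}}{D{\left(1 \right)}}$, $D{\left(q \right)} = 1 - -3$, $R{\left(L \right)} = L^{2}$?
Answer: $27$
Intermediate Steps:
$M{\left(r \right)} = -1 + r$
$D{\left(q \right)} = 4$ ($D{\left(q \right)} = 1 + 3 = 4$)
$g = \frac{3}{4}$ ($g = \frac{-1 + \left(-2\right)^{2}}{4} = \left(-1 + 4\right) \frac{1}{4} = 3 \cdot \frac{1}{4} = \frac{3}{4} \approx 0.75$)
$6 g 6 = 6 \cdot \frac{3}{4} \cdot 6 = \frac{9}{2} \cdot 6 = 27$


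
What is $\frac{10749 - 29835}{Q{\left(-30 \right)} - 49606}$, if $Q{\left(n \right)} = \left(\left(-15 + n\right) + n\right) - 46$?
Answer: $\frac{19086}{49727} \approx 0.38382$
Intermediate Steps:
$Q{\left(n \right)} = -61 + 2 n$ ($Q{\left(n \right)} = \left(-15 + 2 n\right) - 46 = -61 + 2 n$)
$\frac{10749 - 29835}{Q{\left(-30 \right)} - 49606} = \frac{10749 - 29835}{\left(-61 + 2 \left(-30\right)\right) - 49606} = - \frac{19086}{\left(-61 - 60\right) - 49606} = - \frac{19086}{-121 - 49606} = - \frac{19086}{-49727} = \left(-19086\right) \left(- \frac{1}{49727}\right) = \frac{19086}{49727}$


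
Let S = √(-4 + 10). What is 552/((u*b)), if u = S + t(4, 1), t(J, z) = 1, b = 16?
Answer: -69/10 + 69*√6/10 ≈ 10.001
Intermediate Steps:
S = √6 ≈ 2.4495
u = 1 + √6 (u = √6 + 1 = 1 + √6 ≈ 3.4495)
552/((u*b)) = 552/(((1 + √6)*16)) = 552/(16 + 16*√6)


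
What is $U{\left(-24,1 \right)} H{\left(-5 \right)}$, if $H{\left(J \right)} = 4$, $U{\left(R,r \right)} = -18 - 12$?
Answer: $-120$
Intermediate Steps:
$U{\left(R,r \right)} = -30$
$U{\left(-24,1 \right)} H{\left(-5 \right)} = \left(-30\right) 4 = -120$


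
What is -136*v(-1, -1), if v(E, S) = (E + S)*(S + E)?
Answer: -544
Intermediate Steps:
v(E, S) = (E + S)**2 (v(E, S) = (E + S)*(E + S) = (E + S)**2)
-136*v(-1, -1) = -136*(-1 - 1)**2 = -136*(-2)**2 = -136*4 = -544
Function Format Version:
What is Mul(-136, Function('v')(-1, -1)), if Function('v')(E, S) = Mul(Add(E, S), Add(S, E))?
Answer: -544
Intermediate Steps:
Function('v')(E, S) = Pow(Add(E, S), 2) (Function('v')(E, S) = Mul(Add(E, S), Add(E, S)) = Pow(Add(E, S), 2))
Mul(-136, Function('v')(-1, -1)) = Mul(-136, Pow(Add(-1, -1), 2)) = Mul(-136, Pow(-2, 2)) = Mul(-136, 4) = -544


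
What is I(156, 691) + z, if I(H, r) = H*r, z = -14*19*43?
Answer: 96358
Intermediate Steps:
z = -11438 (z = -266*43 = -11438)
I(156, 691) + z = 156*691 - 11438 = 107796 - 11438 = 96358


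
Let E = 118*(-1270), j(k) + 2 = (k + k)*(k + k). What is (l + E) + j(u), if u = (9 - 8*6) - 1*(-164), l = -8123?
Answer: -95485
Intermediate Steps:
u = 125 (u = (9 - 48) + 164 = -39 + 164 = 125)
j(k) = -2 + 4*k² (j(k) = -2 + (k + k)*(k + k) = -2 + (2*k)*(2*k) = -2 + 4*k²)
E = -149860
(l + E) + j(u) = (-8123 - 149860) + (-2 + 4*125²) = -157983 + (-2 + 4*15625) = -157983 + (-2 + 62500) = -157983 + 62498 = -95485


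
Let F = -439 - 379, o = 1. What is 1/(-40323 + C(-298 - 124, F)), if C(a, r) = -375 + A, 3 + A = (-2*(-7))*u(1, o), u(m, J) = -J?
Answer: -1/40715 ≈ -2.4561e-5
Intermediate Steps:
A = -17 (A = -3 + (-2*(-7))*(-1*1) = -3 + 14*(-1) = -3 - 14 = -17)
F = -818
C(a, r) = -392 (C(a, r) = -375 - 17 = -392)
1/(-40323 + C(-298 - 124, F)) = 1/(-40323 - 392) = 1/(-40715) = -1/40715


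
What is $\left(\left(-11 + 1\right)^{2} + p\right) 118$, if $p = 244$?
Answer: $40592$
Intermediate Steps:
$\left(\left(-11 + 1\right)^{2} + p\right) 118 = \left(\left(-11 + 1\right)^{2} + 244\right) 118 = \left(\left(-10\right)^{2} + 244\right) 118 = \left(100 + 244\right) 118 = 344 \cdot 118 = 40592$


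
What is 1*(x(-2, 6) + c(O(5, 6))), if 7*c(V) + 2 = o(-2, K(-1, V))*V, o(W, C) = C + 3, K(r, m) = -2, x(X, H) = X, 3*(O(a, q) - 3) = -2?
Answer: -41/21 ≈ -1.9524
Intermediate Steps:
O(a, q) = 7/3 (O(a, q) = 3 + (⅓)*(-2) = 3 - ⅔ = 7/3)
o(W, C) = 3 + C
c(V) = -2/7 + V/7 (c(V) = -2/7 + ((3 - 2)*V)/7 = -2/7 + (1*V)/7 = -2/7 + V/7)
1*(x(-2, 6) + c(O(5, 6))) = 1*(-2 + (-2/7 + (⅐)*(7/3))) = 1*(-2 + (-2/7 + ⅓)) = 1*(-2 + 1/21) = 1*(-41/21) = -41/21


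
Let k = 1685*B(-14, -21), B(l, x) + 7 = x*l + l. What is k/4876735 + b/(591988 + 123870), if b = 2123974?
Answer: 1068735660418/349104976363 ≈ 3.0614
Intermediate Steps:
B(l, x) = -7 + l + l*x (B(l, x) = -7 + (x*l + l) = -7 + (l*x + l) = -7 + (l + l*x) = -7 + l + l*x)
k = 460005 (k = 1685*(-7 - 14 - 14*(-21)) = 1685*(-7 - 14 + 294) = 1685*273 = 460005)
k/4876735 + b/(591988 + 123870) = 460005/4876735 + 2123974/(591988 + 123870) = 460005*(1/4876735) + 2123974/715858 = 92001/975347 + 2123974*(1/715858) = 92001/975347 + 1061987/357929 = 1068735660418/349104976363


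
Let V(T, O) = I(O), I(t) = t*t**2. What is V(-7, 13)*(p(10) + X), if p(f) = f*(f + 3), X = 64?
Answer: 426218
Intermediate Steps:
I(t) = t**3
V(T, O) = O**3
p(f) = f*(3 + f)
V(-7, 13)*(p(10) + X) = 13**3*(10*(3 + 10) + 64) = 2197*(10*13 + 64) = 2197*(130 + 64) = 2197*194 = 426218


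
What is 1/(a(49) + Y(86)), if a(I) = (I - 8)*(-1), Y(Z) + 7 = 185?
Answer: 1/137 ≈ 0.0072993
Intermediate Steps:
Y(Z) = 178 (Y(Z) = -7 + 185 = 178)
a(I) = 8 - I (a(I) = (-8 + I)*(-1) = 8 - I)
1/(a(49) + Y(86)) = 1/((8 - 1*49) + 178) = 1/((8 - 49) + 178) = 1/(-41 + 178) = 1/137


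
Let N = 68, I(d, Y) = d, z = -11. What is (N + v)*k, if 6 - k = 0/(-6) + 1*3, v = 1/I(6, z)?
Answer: 409/2 ≈ 204.50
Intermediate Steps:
v = ⅙ (v = 1/6 = ⅙ ≈ 0.16667)
k = 3 (k = 6 - (0/(-6) + 1*3) = 6 - (0*(-⅙) + 3) = 6 - (0 + 3) = 6 - 1*3 = 6 - 3 = 3)
(N + v)*k = (68 + ⅙)*3 = (409/6)*3 = 409/2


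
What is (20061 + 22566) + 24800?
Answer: 67427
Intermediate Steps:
(20061 + 22566) + 24800 = 42627 + 24800 = 67427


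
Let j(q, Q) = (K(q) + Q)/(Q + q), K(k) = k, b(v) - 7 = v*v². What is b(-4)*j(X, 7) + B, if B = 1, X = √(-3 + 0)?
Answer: -56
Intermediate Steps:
b(v) = 7 + v³ (b(v) = 7 + v*v² = 7 + v³)
X = I*√3 (X = √(-3) = I*√3 ≈ 1.732*I)
j(q, Q) = 1 (j(q, Q) = (q + Q)/(Q + q) = (Q + q)/(Q + q) = 1)
b(-4)*j(X, 7) + B = (7 + (-4)³)*1 + 1 = (7 - 64)*1 + 1 = -57*1 + 1 = -57 + 1 = -56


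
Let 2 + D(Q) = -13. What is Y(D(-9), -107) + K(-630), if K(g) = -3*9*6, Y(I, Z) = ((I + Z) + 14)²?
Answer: 11502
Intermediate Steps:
D(Q) = -15 (D(Q) = -2 - 13 = -15)
Y(I, Z) = (14 + I + Z)²
K(g) = -162 (K(g) = -27*6 = -162)
Y(D(-9), -107) + K(-630) = (14 - 15 - 107)² - 162 = (-108)² - 162 = 11664 - 162 = 11502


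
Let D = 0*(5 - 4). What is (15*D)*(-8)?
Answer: 0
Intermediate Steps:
D = 0 (D = 0*1 = 0)
(15*D)*(-8) = (15*0)*(-8) = 0*(-8) = 0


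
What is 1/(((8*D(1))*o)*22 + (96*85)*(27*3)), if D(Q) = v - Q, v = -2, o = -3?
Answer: 1/662544 ≈ 1.5093e-6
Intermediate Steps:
D(Q) = -2 - Q
1/(((8*D(1))*o)*22 + (96*85)*(27*3)) = 1/(((8*(-2 - 1*1))*(-3))*22 + (96*85)*(27*3)) = 1/(((8*(-2 - 1))*(-3))*22 + 8160*81) = 1/(((8*(-3))*(-3))*22 + 660960) = 1/(-24*(-3)*22 + 660960) = 1/(72*22 + 660960) = 1/(1584 + 660960) = 1/662544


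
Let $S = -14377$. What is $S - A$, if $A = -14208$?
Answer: $-169$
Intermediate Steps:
$S - A = -14377 - -14208 = -14377 + 14208 = -169$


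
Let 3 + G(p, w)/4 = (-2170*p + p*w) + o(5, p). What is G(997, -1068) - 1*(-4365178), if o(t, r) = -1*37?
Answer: -8548126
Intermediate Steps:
o(t, r) = -37
G(p, w) = -160 - 8680*p + 4*p*w (G(p, w) = -12 + 4*((-2170*p + p*w) - 37) = -12 + 4*(-37 - 2170*p + p*w) = -12 + (-148 - 8680*p + 4*p*w) = -160 - 8680*p + 4*p*w)
G(997, -1068) - 1*(-4365178) = (-160 - 8680*997 + 4*997*(-1068)) - 1*(-4365178) = (-160 - 8653960 - 4259184) + 4365178 = -12913304 + 4365178 = -8548126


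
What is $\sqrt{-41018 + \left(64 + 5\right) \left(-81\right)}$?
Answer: $i \sqrt{46607} \approx 215.89 i$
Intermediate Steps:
$\sqrt{-41018 + \left(64 + 5\right) \left(-81\right)} = \sqrt{-41018 + 69 \left(-81\right)} = \sqrt{-41018 - 5589} = \sqrt{-46607} = i \sqrt{46607}$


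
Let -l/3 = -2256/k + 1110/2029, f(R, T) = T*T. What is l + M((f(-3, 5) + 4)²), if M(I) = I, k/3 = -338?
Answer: 285528259/342901 ≈ 832.68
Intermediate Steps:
k = -1014 (k = 3*(-338) = -1014)
f(R, T) = T²
l = -2851482/342901 (l = -3*(-2256/(-1014) + 1110/2029) = -3*(-2256*(-1/1014) + 1110*(1/2029)) = -3*(376/169 + 1110/2029) = -3*950494/342901 = -2851482/342901 ≈ -8.3158)
l + M((f(-3, 5) + 4)²) = -2851482/342901 + (5² + 4)² = -2851482/342901 + (25 + 4)² = -2851482/342901 + 29² = -2851482/342901 + 841 = 285528259/342901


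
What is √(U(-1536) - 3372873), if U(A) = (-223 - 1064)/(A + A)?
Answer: 3*I*√383757947/32 ≈ 1836.5*I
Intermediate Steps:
U(A) = -1287/(2*A) (U(A) = -1287*1/(2*A) = -1287/(2*A))
√(U(-1536) - 3372873) = √(-1287/2/(-1536) - 3372873) = √(-1287/2*(-1/1536) - 3372873) = √(429/1024 - 3372873) = √(-3453821523/1024) = 3*I*√383757947/32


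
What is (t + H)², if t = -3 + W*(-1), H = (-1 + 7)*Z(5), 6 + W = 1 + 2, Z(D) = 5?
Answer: 900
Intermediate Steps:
W = -3 (W = -6 + (1 + 2) = -6 + 3 = -3)
H = 30 (H = (-1 + 7)*5 = 6*5 = 30)
t = 0 (t = -3 - 3*(-1) = -3 + 3 = 0)
(t + H)² = (0 + 30)² = 30² = 900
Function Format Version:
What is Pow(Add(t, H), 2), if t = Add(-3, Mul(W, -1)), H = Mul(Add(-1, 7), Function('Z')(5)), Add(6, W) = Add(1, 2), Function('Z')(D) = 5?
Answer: 900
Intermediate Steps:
W = -3 (W = Add(-6, Add(1, 2)) = Add(-6, 3) = -3)
H = 30 (H = Mul(Add(-1, 7), 5) = Mul(6, 5) = 30)
t = 0 (t = Add(-3, Mul(-3, -1)) = Add(-3, 3) = 0)
Pow(Add(t, H), 2) = Pow(Add(0, 30), 2) = Pow(30, 2) = 900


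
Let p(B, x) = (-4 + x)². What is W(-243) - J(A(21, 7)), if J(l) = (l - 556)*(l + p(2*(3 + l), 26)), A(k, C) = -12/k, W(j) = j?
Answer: 13172157/49 ≈ 2.6882e+5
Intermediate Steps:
J(l) = (-556 + l)*(484 + l) (J(l) = (l - 556)*(l + (-4 + 26)²) = (-556 + l)*(l + 22²) = (-556 + l)*(l + 484) = (-556 + l)*(484 + l))
W(-243) - J(A(21, 7)) = -243 - (-269104 + (-12/21)² - (-864)/21) = -243 - (-269104 + (-12*1/21)² - (-864)/21) = -243 - (-269104 + (-4/7)² - 72*(-4/7)) = -243 - (-269104 + 16/49 + 288/7) = -243 - 1*(-13184064/49) = -243 + 13184064/49 = 13172157/49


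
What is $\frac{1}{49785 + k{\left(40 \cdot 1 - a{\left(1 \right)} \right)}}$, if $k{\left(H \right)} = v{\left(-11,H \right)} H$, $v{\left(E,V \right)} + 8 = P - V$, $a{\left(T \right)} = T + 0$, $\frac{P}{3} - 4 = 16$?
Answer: $\frac{1}{50292} \approx 1.9884 \cdot 10^{-5}$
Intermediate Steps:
$P = 60$ ($P = 12 + 3 \cdot 16 = 12 + 48 = 60$)
$a{\left(T \right)} = T$
$v{\left(E,V \right)} = 52 - V$ ($v{\left(E,V \right)} = -8 - \left(-60 + V\right) = 52 - V$)
$k{\left(H \right)} = H \left(52 - H\right)$ ($k{\left(H \right)} = \left(52 - H\right) H = H \left(52 - H\right)$)
$\frac{1}{49785 + k{\left(40 \cdot 1 - a{\left(1 \right)} \right)}} = \frac{1}{49785 + \left(40 \cdot 1 - 1\right) \left(52 - \left(40 \cdot 1 - 1\right)\right)} = \frac{1}{49785 + \left(40 - 1\right) \left(52 - \left(40 - 1\right)\right)} = \frac{1}{49785 + 39 \left(52 - 39\right)} = \frac{1}{49785 + 39 \cdot 13} = \frac{1}{49785 + 507} = \frac{1}{50292}$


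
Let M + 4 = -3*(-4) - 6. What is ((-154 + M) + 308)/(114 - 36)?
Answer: 2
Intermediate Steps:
M = 2 (M = -4 + (-3*(-4) - 6) = -4 + (12 - 6) = -4 + 6 = 2)
((-154 + M) + 308)/(114 - 36) = ((-154 + 2) + 308)/(114 - 36) = (-152 + 308)/78 = 156*(1/78) = 2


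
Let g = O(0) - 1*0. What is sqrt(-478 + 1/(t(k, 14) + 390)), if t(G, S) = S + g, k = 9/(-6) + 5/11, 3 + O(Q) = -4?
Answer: 3*I*sqrt(8370745)/397 ≈ 21.863*I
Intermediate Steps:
O(Q) = -7 (O(Q) = -3 - 4 = -7)
k = -23/22 (k = 9*(-1/6) + 5*(1/11) = -3/2 + 5/11 = -23/22 ≈ -1.0455)
g = -7 (g = -7 - 1*0 = -7 + 0 = -7)
t(G, S) = -7 + S (t(G, S) = S - 7 = -7 + S)
sqrt(-478 + 1/(t(k, 14) + 390)) = sqrt(-478 + 1/((-7 + 14) + 390)) = sqrt(-478 + 1/(7 + 390)) = sqrt(-478 + 1/397) = sqrt(-189765/397) = 3*I*sqrt(8370745)/397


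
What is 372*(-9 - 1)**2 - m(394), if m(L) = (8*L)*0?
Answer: 37200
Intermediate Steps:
m(L) = 0
372*(-9 - 1)**2 - m(394) = 372*(-9 - 1)**2 - 1*0 = 372*(-10)**2 + 0 = 372*100 + 0 = 37200 + 0 = 37200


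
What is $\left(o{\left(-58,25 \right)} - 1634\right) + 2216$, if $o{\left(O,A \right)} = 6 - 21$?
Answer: $567$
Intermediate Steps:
$o{\left(O,A \right)} = -15$
$\left(o{\left(-58,25 \right)} - 1634\right) + 2216 = \left(-15 - 1634\right) + 2216 = -1649 + 2216 = 567$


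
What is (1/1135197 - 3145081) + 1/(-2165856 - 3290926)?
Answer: -19482275195112548789/6194522556054 ≈ -3.1451e+6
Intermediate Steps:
(1/1135197 - 3145081) + 1/(-2165856 - 3290926) = (1/1135197 - 3145081) + 1/(-5456782) = -3570286515956/1135197 - 1/5456782 = -19482275195112548789/6194522556054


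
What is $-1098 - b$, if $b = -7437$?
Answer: $6339$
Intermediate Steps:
$-1098 - b = -1098 - -7437 = -1098 + 7437 = 6339$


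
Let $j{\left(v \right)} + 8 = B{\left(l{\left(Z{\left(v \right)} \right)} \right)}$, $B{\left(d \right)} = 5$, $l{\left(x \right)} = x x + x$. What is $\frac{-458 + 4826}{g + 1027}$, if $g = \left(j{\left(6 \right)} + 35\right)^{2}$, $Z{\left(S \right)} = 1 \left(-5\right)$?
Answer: $\frac{624}{293} \approx 2.1297$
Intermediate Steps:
$Z{\left(S \right)} = -5$
$l{\left(x \right)} = x + x^{2}$ ($l{\left(x \right)} = x^{2} + x = x + x^{2}$)
$j{\left(v \right)} = -3$ ($j{\left(v \right)} = -8 + 5 = -3$)
$g = 1024$ ($g = \left(-3 + 35\right)^{2} = 32^{2} = 1024$)
$\frac{-458 + 4826}{g + 1027} = \frac{-458 + 4826}{1024 + 1027} = \frac{4368}{2051} = 4368 \cdot \frac{1}{2051} = \frac{624}{293}$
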